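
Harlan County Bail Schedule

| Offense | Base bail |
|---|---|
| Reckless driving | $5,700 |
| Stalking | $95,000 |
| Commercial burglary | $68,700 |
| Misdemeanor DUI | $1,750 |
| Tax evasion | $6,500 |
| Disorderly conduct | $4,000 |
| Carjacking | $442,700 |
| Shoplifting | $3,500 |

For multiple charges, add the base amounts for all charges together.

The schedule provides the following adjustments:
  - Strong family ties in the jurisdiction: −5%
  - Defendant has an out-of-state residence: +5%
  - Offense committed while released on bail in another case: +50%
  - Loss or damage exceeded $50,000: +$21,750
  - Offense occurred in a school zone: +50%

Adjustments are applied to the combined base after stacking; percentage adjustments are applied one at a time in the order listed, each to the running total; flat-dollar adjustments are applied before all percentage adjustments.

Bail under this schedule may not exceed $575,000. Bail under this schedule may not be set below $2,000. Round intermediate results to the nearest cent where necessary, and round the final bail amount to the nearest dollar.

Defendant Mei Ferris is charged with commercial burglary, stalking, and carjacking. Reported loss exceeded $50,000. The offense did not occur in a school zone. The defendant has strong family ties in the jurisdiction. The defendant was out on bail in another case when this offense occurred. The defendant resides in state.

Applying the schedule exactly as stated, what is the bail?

$575,000

Base amounts from the schedule: commercial burglary $68,700; stalking $95,000; carjacking $442,700.
Stacking rule: sum of all bases. $68,700 + $95,000 + $442,700 = $606,400.
Loss or damage exceeded $50,000 (+$21,750 flat): $606,400 + $21,750 = $628,150.
Strong family ties in the jurisdiction (−5%): $628,150 × 0.95 = $596,742.50.
Offense committed while released on bail in another case (+50%): $596,742.50 × 1.5 = $895,113.75.
Result $895,113.75 exceeds the maximum of $575,000; bail is capped at $575,000.
$575,000 is at or above the $2,000 minimum.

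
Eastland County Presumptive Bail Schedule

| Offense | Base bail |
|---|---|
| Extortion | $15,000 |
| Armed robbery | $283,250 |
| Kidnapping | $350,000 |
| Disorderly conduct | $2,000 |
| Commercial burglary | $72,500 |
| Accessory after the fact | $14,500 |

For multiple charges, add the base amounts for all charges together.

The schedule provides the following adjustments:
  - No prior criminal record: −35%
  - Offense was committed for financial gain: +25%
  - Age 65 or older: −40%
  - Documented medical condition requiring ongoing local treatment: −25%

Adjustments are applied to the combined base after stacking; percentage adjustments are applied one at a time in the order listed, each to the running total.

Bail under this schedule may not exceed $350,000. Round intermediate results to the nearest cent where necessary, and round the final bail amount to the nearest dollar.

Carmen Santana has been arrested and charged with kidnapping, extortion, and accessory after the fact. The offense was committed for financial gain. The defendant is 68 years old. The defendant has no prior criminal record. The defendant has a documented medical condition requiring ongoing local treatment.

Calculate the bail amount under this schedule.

Base amounts from the schedule: kidnapping $350,000; extortion $15,000; accessory after the fact $14,500.
Stacking rule: sum of all bases. $350,000 + $15,000 + $14,500 = $379,500.
No prior criminal record (−35%): $379,500 × 0.65 = $246,675.
Offense was committed for financial gain (+25%): $246,675 × 1.25 = $308,343.75.
Age 65 or older (−40%): $308,343.75 × 0.6 = $185,006.25.
Documented medical condition requiring ongoing local treatment (−25%): $185,006.25 × 0.75 = $138,754.69.
$138,754.69 is within the $350,000 maximum.
Rounded to the nearest dollar: $138,755.

$138,755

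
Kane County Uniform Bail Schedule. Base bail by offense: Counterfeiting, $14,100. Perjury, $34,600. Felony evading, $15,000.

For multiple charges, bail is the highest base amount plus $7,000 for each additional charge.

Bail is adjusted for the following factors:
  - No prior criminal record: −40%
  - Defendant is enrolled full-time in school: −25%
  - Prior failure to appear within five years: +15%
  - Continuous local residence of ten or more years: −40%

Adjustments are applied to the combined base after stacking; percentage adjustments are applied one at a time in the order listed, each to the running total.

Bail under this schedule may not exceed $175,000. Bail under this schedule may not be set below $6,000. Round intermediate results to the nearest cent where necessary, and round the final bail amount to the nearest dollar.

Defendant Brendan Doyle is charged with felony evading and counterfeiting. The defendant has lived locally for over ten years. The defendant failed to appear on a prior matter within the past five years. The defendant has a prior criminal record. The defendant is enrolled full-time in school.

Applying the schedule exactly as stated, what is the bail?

Base amounts from the schedule: felony evading $15,000; counterfeiting $14,100.
Stacking rule: highest base plus $7,000 per additional charge. Highest is felony evading at $15,000; 1 additional charge → +$7,000. Combined base = $22,000.
Defendant is enrolled full-time in school (−25%): $22,000 × 0.75 = $16,500.
Prior failure to appear within five years (+15%): $16,500 × 1.15 = $18,975.
Continuous local residence of ten or more years (−40%): $18,975 × 0.6 = $11,385.
$11,385 is within the $175,000 maximum.
$11,385 is at or above the $6,000 minimum.

$11,385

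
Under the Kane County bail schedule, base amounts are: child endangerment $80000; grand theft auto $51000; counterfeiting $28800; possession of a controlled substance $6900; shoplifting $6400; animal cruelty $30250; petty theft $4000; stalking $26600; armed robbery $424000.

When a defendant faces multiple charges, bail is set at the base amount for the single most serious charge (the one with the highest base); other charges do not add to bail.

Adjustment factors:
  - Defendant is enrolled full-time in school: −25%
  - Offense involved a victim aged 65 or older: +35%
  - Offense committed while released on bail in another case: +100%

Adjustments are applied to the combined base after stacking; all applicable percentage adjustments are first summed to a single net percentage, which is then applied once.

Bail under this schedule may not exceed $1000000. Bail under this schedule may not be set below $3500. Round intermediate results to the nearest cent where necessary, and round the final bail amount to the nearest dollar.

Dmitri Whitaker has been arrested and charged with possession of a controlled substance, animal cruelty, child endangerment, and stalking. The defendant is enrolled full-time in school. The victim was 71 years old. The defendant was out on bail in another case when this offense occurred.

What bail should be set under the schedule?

$168000

Base amounts from the schedule: possession of a controlled substance $6900; animal cruelty $30250; child endangerment $80000; stalking $26600.
Stacking rule: use the highest base only. Highest is child endangerment at $80000. Combined base = $80000.
Net percentage adjustment: −25% +35% +100% = +110%. $80000 × 2.1 = $168000.
$168000 is within the $1000000 maximum.
$168000 is at or above the $3500 minimum.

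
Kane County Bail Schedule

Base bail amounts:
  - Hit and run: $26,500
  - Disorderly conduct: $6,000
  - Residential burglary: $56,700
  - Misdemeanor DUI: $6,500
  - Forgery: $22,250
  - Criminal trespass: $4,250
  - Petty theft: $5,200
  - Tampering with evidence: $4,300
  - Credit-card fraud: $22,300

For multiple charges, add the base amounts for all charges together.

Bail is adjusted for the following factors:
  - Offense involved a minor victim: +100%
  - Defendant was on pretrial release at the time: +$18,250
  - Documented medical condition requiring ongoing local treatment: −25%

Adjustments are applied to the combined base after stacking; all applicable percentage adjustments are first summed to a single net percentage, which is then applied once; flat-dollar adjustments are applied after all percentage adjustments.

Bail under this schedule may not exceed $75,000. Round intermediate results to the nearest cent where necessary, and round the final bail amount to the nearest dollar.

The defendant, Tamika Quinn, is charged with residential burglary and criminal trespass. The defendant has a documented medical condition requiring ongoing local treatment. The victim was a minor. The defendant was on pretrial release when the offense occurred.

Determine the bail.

Base amounts from the schedule: residential burglary $56,700; criminal trespass $4,250.
Stacking rule: sum of all bases. $56,700 + $4,250 = $60,950.
Net percentage adjustment: +100% −25% = +75%. $60,950 × 1.75 = $106,662.50.
Defendant was on pretrial release at the time (+$18,250 flat): $106,662.50 + $18,250 = $124,912.50.
Result $124,912.50 exceeds the maximum of $75,000; bail is capped at $75,000.

$75,000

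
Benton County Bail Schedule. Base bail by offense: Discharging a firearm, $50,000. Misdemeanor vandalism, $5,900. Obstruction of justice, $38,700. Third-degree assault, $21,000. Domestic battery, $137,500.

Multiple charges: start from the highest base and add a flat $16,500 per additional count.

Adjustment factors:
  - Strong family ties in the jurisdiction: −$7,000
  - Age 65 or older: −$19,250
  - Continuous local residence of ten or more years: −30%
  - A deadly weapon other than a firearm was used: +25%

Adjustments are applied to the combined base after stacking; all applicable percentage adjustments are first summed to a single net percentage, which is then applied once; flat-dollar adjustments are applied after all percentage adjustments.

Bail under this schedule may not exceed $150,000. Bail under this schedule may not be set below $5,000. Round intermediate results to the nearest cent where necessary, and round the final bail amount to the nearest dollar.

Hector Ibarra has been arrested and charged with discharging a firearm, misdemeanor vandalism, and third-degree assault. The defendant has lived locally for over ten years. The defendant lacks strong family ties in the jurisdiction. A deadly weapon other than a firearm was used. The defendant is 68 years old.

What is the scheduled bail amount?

Base amounts from the schedule: discharging a firearm $50,000; misdemeanor vandalism $5,900; third-degree assault $21,000.
Stacking rule: highest base plus $16,500 per additional charge. Highest is discharging a firearm at $50,000; 2 additional charges → +$33,000. Combined base = $83,000.
Net percentage adjustment: −30% +25% = −5%. $83,000 × 0.95 = $78,850.
Age 65 or older (−$19,250 flat): $78,850 − $19,250 = $59,600.
$59,600 is within the $150,000 maximum.
$59,600 is at or above the $5,000 minimum.

$59,600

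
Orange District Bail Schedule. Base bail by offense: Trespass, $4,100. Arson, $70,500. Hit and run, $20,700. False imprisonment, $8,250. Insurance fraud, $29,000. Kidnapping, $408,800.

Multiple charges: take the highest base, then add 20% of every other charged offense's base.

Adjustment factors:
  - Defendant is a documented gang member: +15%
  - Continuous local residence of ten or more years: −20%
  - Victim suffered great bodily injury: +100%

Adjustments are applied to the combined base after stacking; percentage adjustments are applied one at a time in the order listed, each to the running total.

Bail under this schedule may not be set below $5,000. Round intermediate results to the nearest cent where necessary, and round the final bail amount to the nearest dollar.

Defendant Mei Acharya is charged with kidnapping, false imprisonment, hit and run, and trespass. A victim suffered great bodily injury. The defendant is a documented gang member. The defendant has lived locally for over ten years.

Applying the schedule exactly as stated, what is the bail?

$764,354

Base amounts from the schedule: kidnapping $408,800; false imprisonment $8,250; hit and run $20,700; trespass $4,100.
Stacking rule: highest base plus 20% of each additional charge. Highest is kidnapping at $408,800. Additional: $8,250 × 20% = $1,650; $20,700 × 20% = $4,140; $4,100 × 20% = $820. Combined base = $408,800 + $6,610 = $415,410.
Defendant is a documented gang member (+15%): $415,410 × 1.15 = $477,721.50.
Continuous local residence of ten or more years (−20%): $477,721.50 × 0.8 = $382,177.20.
Victim suffered great bodily injury (+100%): $382,177.20 × 2 = $764,354.40.
$764,354.40 is at or above the $5,000 minimum.
Rounded to the nearest dollar: $764,354.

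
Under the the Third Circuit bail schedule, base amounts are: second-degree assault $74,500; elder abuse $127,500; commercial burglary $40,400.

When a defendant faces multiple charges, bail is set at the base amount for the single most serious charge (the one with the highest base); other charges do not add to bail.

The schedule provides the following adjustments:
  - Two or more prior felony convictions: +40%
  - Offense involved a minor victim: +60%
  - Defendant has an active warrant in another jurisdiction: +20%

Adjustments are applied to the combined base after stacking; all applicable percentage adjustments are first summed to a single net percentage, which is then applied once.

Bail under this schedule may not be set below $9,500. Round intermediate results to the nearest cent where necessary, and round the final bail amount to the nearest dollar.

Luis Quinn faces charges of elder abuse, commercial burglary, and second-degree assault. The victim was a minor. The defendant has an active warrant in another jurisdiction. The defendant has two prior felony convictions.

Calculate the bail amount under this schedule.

Base amounts from the schedule: elder abuse $127,500; commercial burglary $40,400; second-degree assault $74,500.
Stacking rule: use the highest base only. Highest is elder abuse at $127,500. Combined base = $127,500.
Net percentage adjustment: +40% +60% +20% = +120%. $127,500 × 2.2 = $280,500.
$280,500 is at or above the $9,500 minimum.

$280,500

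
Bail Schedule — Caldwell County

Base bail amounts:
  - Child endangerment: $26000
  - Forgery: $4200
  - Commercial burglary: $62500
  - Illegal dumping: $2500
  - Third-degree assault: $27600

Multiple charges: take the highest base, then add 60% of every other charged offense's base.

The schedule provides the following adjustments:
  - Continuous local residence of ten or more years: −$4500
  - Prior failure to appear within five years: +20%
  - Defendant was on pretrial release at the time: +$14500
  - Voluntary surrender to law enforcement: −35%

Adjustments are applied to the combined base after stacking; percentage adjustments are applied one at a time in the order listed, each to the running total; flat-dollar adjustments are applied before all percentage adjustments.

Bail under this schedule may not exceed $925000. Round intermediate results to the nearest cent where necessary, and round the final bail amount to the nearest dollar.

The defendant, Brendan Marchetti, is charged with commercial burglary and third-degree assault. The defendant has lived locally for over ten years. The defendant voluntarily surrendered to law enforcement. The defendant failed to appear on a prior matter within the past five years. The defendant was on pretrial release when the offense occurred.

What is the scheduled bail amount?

$69467

Base amounts from the schedule: commercial burglary $62500; third-degree assault $27600.
Stacking rule: highest base plus 60% of each additional charge. Highest is commercial burglary at $62500. Additional: $27600 × 60% = $16560. Combined base = $62500 + $16560 = $79060.
Continuous local residence of ten or more years (−$4500 flat): $79060 − $4500 = $74560.
Defendant was on pretrial release at the time (+$14500 flat): $74560 + $14500 = $89060.
Prior failure to appear within five years (+20%): $89060 × 1.2 = $106872.
Voluntary surrender to law enforcement (−35%): $106872 × 0.65 = $69466.80.
$69466.80 is within the $925000 maximum.
Rounded to the nearest dollar: $69467.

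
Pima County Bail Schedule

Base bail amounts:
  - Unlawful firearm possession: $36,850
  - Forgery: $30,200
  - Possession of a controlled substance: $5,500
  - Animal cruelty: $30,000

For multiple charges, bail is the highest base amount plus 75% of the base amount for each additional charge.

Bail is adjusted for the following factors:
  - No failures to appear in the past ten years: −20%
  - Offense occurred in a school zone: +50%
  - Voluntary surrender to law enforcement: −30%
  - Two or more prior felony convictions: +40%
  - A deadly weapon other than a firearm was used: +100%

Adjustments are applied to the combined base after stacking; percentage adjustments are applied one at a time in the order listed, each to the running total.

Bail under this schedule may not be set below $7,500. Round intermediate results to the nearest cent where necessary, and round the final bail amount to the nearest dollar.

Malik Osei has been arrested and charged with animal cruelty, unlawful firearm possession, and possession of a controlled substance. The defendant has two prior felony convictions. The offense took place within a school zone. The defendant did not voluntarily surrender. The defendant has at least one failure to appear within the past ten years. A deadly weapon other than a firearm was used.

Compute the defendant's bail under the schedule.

$266,595

Base amounts from the schedule: animal cruelty $30,000; unlawful firearm possession $36,850; possession of a controlled substance $5,500.
Stacking rule: highest base plus 75% of each additional charge. Highest is unlawful firearm possession at $36,850. Additional: $30,000 × 75% = $22,500; $5,500 × 75% = $4,125. Combined base = $36,850 + $26,625 = $63,475.
Offense occurred in a school zone (+50%): $63,475 × 1.5 = $95,212.50.
Two or more prior felony convictions (+40%): $95,212.50 × 1.4 = $133,297.50.
A deadly weapon other than a firearm was used (+100%): $133,297.50 × 2 = $266,595.
$266,595 is at or above the $7,500 minimum.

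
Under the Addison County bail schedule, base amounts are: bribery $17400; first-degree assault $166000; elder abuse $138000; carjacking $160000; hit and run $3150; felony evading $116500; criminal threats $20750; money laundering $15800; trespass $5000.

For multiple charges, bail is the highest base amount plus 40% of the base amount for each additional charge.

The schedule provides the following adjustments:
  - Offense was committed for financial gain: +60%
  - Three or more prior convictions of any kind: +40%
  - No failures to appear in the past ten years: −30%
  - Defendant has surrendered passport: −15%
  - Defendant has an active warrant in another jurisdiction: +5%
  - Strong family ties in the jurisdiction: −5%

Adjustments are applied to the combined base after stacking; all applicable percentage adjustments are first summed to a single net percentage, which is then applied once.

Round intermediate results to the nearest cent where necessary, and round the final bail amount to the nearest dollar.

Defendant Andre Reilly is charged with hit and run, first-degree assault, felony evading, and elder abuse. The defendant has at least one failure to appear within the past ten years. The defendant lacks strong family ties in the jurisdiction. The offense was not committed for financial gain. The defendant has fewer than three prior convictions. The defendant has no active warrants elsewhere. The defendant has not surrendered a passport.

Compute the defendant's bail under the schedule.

Base amounts from the schedule: hit and run $3150; first-degree assault $166000; felony evading $116500; elder abuse $138000.
Stacking rule: highest base plus 40% of each additional charge. Highest is first-degree assault at $166000. Additional: $3150 × 40% = $1260; $116500 × 40% = $46600; $138000 × 40% = $55200. Combined base = $166000 + $103060 = $269060.
No adjustment factors apply to this defendant.

$269060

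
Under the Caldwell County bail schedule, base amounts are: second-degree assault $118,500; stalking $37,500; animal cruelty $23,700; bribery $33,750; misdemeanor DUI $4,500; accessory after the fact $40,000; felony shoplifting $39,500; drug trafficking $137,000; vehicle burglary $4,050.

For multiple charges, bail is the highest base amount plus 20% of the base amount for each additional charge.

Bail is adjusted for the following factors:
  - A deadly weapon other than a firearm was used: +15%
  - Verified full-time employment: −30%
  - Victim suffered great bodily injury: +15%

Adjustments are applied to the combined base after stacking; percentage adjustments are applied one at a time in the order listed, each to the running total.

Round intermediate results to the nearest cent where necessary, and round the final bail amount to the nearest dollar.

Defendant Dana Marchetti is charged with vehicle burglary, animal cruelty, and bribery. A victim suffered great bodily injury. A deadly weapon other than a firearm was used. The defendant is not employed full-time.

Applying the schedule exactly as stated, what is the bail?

$51,974

Base amounts from the schedule: vehicle burglary $4,050; animal cruelty $23,700; bribery $33,750.
Stacking rule: highest base plus 20% of each additional charge. Highest is bribery at $33,750. Additional: $4,050 × 20% = $810; $23,700 × 20% = $4,740. Combined base = $33,750 + $5,550 = $39,300.
A deadly weapon other than a firearm was used (+15%): $39,300 × 1.15 = $45,195.
Victim suffered great bodily injury (+15%): $45,195 × 1.15 = $51,974.25.
Rounded to the nearest dollar: $51,974.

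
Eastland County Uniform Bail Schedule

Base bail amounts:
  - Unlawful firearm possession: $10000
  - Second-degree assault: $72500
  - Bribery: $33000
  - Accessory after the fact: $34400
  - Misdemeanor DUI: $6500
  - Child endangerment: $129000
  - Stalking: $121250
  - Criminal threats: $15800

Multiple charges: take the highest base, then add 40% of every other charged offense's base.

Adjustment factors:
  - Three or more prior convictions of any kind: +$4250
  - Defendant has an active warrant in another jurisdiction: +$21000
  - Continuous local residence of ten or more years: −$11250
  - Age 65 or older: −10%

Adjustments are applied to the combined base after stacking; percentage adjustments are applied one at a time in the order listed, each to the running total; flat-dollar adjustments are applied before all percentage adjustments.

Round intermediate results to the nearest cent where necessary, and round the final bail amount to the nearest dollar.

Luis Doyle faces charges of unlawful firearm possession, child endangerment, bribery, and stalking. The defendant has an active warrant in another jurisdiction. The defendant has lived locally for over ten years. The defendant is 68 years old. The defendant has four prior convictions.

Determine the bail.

$187830

Base amounts from the schedule: unlawful firearm possession $10000; child endangerment $129000; bribery $33000; stalking $121250.
Stacking rule: highest base plus 40% of each additional charge. Highest is child endangerment at $129000. Additional: $10000 × 40% = $4000; $33000 × 40% = $13200; $121250 × 40% = $48500. Combined base = $129000 + $65700 = $194700.
Three or more prior convictions of any kind (+$4250 flat): $194700 + $4250 = $198950.
Defendant has an active warrant in another jurisdiction (+$21000 flat): $198950 + $21000 = $219950.
Continuous local residence of ten or more years (−$11250 flat): $219950 − $11250 = $208700.
Age 65 or older (−10%): $208700 × 0.9 = $187830.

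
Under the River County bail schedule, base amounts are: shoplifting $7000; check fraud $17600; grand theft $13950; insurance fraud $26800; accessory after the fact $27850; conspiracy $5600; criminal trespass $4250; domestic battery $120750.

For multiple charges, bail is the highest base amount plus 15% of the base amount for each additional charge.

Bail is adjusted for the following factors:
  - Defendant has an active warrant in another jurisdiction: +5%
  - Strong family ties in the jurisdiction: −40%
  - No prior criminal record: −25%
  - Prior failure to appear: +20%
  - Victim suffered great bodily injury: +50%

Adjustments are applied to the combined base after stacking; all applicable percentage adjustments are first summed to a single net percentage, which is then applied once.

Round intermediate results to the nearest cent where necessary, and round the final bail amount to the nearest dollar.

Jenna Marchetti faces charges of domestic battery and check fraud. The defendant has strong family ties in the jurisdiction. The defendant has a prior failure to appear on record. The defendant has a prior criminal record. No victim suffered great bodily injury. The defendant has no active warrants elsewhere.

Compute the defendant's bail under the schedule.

$98712

Base amounts from the schedule: domestic battery $120750; check fraud $17600.
Stacking rule: highest base plus 15% of each additional charge. Highest is domestic battery at $120750. Additional: $17600 × 15% = $2640. Combined base = $120750 + $2640 = $123390.
Net percentage adjustment: −40% +20% = −20%. $123390 × 0.8 = $98712.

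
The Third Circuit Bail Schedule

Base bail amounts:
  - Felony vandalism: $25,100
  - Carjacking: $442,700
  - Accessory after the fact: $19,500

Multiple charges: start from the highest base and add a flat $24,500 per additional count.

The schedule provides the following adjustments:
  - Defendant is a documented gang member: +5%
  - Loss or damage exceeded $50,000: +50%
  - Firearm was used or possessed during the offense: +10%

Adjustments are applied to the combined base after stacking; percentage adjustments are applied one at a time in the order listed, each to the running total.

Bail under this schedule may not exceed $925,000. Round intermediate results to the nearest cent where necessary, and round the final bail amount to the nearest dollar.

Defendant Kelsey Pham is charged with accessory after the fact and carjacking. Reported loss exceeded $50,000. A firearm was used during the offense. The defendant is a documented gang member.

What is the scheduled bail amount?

$809,424

Base amounts from the schedule: accessory after the fact $19,500; carjacking $442,700.
Stacking rule: highest base plus $24,500 per additional charge. Highest is carjacking at $442,700; 1 additional charge → +$24,500. Combined base = $467,200.
Defendant is a documented gang member (+5%): $467,200 × 1.05 = $490,560.
Loss or damage exceeded $50,000 (+50%): $490,560 × 1.5 = $735,840.
Firearm was used or possessed during the offense (+10%): $735,840 × 1.1 = $809,424.
$809,424 is within the $925,000 maximum.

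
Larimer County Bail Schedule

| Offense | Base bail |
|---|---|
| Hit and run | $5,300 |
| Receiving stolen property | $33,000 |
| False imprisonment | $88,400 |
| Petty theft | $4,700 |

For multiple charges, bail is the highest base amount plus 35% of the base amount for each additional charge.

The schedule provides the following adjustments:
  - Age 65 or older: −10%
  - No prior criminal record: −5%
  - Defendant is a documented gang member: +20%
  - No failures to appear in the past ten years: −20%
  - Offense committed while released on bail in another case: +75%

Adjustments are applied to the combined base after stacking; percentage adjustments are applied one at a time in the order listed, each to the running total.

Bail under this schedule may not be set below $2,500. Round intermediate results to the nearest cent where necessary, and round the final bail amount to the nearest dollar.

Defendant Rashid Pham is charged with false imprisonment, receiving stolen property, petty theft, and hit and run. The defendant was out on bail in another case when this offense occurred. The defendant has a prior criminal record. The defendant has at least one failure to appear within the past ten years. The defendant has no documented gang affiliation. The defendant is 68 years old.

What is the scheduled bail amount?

Base amounts from the schedule: false imprisonment $88,400; receiving stolen property $33,000; petty theft $4,700; hit and run $5,300.
Stacking rule: highest base plus 35% of each additional charge. Highest is false imprisonment at $88,400. Additional: $33,000 × 35% = $11,550; $4,700 × 35% = $1,645; $5,300 × 35% = $1,855. Combined base = $88,400 + $15,050 = $103,450.
Age 65 or older (−10%): $103,450 × 0.9 = $93,105.
Offense committed while released on bail in another case (+75%): $93,105 × 1.75 = $162,933.75.
$162,933.75 is at or above the $2,500 minimum.
Rounded to the nearest dollar: $162,934.

$162,934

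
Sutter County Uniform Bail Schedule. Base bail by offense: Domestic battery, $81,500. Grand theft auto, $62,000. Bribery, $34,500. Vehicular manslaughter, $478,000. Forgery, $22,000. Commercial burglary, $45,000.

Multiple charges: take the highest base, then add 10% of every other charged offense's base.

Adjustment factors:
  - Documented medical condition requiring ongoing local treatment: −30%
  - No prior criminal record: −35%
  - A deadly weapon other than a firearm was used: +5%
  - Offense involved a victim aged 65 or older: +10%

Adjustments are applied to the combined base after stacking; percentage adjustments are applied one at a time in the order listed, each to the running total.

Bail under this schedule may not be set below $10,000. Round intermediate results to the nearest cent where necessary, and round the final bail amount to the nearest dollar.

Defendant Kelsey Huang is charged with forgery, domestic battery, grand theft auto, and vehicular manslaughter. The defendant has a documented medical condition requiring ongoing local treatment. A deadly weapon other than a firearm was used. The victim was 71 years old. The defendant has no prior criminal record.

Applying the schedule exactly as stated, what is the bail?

Base amounts from the schedule: forgery $22,000; domestic battery $81,500; grand theft auto $62,000; vehicular manslaughter $478,000.
Stacking rule: highest base plus 10% of each additional charge. Highest is vehicular manslaughter at $478,000. Additional: $22,000 × 10% = $2,200; $81,500 × 10% = $8,150; $62,000 × 10% = $6,200. Combined base = $478,000 + $16,550 = $494,550.
Documented medical condition requiring ongoing local treatment (−30%): $494,550 × 0.7 = $346,185.
No prior criminal record (−35%): $346,185 × 0.65 = $225,020.25.
A deadly weapon other than a firearm was used (+5%): $225,020.25 × 1.05 = $236,271.26.
Offense involved a victim aged 65 or older (+10%): $236,271.26 × 1.1 = $259,898.39.
$259,898.39 is at or above the $10,000 minimum.
Rounded to the nearest dollar: $259,898.

$259,898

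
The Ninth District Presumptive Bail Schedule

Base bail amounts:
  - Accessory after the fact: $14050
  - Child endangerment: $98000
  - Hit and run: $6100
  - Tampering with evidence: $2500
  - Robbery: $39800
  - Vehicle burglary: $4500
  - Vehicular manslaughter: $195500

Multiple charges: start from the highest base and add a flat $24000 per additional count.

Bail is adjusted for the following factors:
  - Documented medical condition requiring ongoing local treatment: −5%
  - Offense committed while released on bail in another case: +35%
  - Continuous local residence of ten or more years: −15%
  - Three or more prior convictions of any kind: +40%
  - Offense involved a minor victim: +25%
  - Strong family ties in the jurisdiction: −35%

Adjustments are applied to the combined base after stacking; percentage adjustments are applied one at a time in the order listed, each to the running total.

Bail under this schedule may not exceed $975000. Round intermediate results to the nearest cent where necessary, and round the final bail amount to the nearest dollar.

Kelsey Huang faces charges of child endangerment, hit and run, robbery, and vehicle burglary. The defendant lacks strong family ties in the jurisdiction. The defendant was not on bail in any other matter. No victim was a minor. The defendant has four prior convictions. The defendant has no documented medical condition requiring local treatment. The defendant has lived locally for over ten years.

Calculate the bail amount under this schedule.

$202300

Base amounts from the schedule: child endangerment $98000; hit and run $6100; robbery $39800; vehicle burglary $4500.
Stacking rule: highest base plus $24000 per additional charge. Highest is child endangerment at $98000; 3 additional charges → +$72000. Combined base = $170000.
Continuous local residence of ten or more years (−15%): $170000 × 0.85 = $144500.
Three or more prior convictions of any kind (+40%): $144500 × 1.4 = $202300.
$202300 is within the $975000 maximum.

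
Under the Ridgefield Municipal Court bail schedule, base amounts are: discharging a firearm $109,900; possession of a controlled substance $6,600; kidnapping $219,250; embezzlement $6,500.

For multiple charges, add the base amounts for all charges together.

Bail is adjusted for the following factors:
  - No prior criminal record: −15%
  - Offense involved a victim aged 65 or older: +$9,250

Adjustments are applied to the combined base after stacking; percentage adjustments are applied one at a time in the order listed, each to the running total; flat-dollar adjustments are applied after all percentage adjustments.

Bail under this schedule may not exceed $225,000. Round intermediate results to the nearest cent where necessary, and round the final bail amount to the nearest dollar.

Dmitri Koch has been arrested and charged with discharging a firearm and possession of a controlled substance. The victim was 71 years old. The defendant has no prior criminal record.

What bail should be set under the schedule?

Base amounts from the schedule: discharging a firearm $109,900; possession of a controlled substance $6,600.
Stacking rule: sum of all bases. $109,900 + $6,600 = $116,500.
No prior criminal record (−15%): $116,500 × 0.85 = $99,025.
Offense involved a victim aged 65 or older (+$9,250 flat): $99,025 + $9,250 = $108,275.
$108,275 is within the $225,000 maximum.

$108,275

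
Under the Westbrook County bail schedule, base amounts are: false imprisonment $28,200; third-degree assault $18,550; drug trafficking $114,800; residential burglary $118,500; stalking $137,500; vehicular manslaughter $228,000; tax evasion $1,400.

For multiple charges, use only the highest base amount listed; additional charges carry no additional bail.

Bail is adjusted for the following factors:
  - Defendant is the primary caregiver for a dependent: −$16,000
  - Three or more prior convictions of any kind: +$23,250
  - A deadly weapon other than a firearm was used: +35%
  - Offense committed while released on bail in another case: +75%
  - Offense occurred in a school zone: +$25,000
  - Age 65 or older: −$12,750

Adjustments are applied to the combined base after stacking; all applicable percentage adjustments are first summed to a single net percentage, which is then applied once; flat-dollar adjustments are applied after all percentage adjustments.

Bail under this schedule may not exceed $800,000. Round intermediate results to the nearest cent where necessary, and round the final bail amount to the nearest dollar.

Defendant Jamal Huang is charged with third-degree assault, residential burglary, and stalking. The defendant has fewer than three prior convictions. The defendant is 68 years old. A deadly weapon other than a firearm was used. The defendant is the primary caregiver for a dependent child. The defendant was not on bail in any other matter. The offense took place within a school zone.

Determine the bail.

$181,875

Base amounts from the schedule: third-degree assault $18,550; residential burglary $118,500; stalking $137,500.
Stacking rule: use the highest base only. Highest is stalking at $137,500. Combined base = $137,500.
A deadly weapon other than a firearm was used (+35%): $137,500 × 1.35 = $185,625.
Defendant is the primary caregiver for a dependent (−$16,000 flat): $185,625 − $16,000 = $169,625.
Offense occurred in a school zone (+$25,000 flat): $169,625 + $25,000 = $194,625.
Age 65 or older (−$12,750 flat): $194,625 − $12,750 = $181,875.
$181,875 is within the $800,000 maximum.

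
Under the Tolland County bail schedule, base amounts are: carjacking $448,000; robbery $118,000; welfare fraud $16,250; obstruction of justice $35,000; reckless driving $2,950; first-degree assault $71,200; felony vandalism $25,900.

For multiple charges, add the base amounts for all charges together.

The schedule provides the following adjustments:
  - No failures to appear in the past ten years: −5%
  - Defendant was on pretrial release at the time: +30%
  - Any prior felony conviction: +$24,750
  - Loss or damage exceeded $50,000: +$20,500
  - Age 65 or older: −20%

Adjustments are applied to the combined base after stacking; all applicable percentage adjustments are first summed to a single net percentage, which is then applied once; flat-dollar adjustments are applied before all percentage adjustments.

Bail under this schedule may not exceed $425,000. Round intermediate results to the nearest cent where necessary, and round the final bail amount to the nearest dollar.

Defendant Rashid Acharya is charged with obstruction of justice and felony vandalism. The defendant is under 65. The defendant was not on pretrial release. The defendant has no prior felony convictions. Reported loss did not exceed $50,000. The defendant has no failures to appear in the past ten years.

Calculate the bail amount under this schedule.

Base amounts from the schedule: obstruction of justice $35,000; felony vandalism $25,900.
Stacking rule: sum of all bases. $35,000 + $25,900 = $60,900.
No failures to appear in the past ten years (−5%): $60,900 × 0.95 = $57,855.
$57,855 is within the $425,000 maximum.

$57,855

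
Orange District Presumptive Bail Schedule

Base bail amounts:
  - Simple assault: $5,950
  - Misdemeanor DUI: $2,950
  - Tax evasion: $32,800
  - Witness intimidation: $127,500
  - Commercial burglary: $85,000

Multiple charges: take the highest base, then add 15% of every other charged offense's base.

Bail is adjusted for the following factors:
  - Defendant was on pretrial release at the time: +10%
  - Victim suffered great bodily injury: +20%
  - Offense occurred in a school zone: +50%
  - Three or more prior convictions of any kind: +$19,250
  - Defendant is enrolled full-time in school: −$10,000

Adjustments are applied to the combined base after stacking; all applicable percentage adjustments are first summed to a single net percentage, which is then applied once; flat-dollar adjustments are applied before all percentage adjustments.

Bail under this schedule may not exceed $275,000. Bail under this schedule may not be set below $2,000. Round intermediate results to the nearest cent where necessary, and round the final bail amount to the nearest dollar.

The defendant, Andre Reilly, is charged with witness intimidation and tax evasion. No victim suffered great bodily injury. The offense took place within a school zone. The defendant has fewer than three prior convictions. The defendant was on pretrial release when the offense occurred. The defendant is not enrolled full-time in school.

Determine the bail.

Base amounts from the schedule: witness intimidation $127,500; tax evasion $32,800.
Stacking rule: highest base plus 15% of each additional charge. Highest is witness intimidation at $127,500. Additional: $32,800 × 15% = $4,920. Combined base = $127,500 + $4,920 = $132,420.
Net percentage adjustment: +10% +50% = +60%. $132,420 × 1.6 = $211,872.
$211,872 is within the $275,000 maximum.
$211,872 is at or above the $2,000 minimum.

$211,872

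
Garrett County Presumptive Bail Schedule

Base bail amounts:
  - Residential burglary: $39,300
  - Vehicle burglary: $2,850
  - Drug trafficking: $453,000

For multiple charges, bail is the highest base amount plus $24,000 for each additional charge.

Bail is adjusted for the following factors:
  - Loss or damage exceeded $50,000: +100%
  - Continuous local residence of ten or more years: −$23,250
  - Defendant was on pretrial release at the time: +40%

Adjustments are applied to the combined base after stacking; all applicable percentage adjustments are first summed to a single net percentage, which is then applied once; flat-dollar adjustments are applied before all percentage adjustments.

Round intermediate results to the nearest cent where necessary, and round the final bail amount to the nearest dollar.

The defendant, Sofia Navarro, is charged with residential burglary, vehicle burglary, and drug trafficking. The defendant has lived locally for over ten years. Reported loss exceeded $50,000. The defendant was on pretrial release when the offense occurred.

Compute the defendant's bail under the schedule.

Base amounts from the schedule: residential burglary $39,300; vehicle burglary $2,850; drug trafficking $453,000.
Stacking rule: highest base plus $24,000 per additional charge. Highest is drug trafficking at $453,000; 2 additional charges → +$48,000. Combined base = $501,000.
Continuous local residence of ten or more years (−$23,250 flat): $501,000 − $23,250 = $477,750.
Net percentage adjustment: +100% +40% = +140%. $477,750 × 2.4 = $1,146,600.

$1,146,600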